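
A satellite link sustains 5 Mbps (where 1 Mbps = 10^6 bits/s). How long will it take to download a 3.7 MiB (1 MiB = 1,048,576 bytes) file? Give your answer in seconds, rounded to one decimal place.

3.7 MiB = 3,879,731.2 bytes = 31,037,849.6 bits
5 Mbps = 5,000,000 bits/s
time = 31,037,849.6 / 5,000,000 = 6.2 s

6.2 seconds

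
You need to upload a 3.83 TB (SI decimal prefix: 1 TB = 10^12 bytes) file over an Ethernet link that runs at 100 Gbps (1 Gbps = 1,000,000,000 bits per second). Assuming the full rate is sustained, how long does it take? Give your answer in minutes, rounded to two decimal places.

5.11 minutes

3.83 TB = 3,830,000,000,000 bytes = 30,640,000,000,000 bits
100 Gbps = 100,000,000,000 bits/s
time = 30,640,000,000,000 / 100,000,000,000 = 306.400 s
306.400 s / 60 = 5.11 minutes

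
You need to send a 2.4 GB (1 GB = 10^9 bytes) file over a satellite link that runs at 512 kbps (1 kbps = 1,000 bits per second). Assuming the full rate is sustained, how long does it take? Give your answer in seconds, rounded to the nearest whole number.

37,500 seconds

2.4 GB = 2,400,000,000 bytes = 19,200,000,000 bits
512 kbps = 512,000 bits/s
time = 19,200,000,000 / 512,000 = 37,500 s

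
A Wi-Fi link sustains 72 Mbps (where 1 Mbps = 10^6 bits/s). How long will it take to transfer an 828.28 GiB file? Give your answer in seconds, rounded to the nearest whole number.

828.28 GiB = 889,358,877,982.72 bytes = 7,114,871,023,861.76 bits
72 Mbps = 72,000,000 bits/s
time = 7,114,871,023,861.76 / 72,000,000 = 98,818 s

98,818 seconds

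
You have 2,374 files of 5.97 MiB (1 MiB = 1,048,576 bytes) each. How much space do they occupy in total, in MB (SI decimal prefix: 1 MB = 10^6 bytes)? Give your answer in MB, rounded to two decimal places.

14,861.24 MB

Total = 2,374 × 5.97 MiB = 14172.78 MiB
= 14172.78 × 1,048,576 bytes = 14,861,236,961.28 bytes
1 MB = 1,000,000 bytes
14,861,236,961.28 / 1,000,000 = 14,861.24 MB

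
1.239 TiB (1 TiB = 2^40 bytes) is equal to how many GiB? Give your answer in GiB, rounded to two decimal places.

1.239 TiB = 1.239 × 2^40 bytes = 1,362,294,906,814.464 bytes
1 GiB = 1,073,741,824 bytes
1,362,294,906,814.464 / 1,073,741,824 = 1,268.74 GiB

1,268.74 GiB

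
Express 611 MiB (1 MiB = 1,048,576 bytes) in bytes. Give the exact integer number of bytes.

640,679,936 bytes

611 × 1,048,576 = 640,679,936 bytes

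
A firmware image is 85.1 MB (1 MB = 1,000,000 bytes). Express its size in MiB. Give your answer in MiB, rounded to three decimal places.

85.1 MB × 1,000,000 bytes/MB = 85,100,000 bytes
1 MiB = 2^20 bytes = 1,048,576 bytes
85,100,000 / 1,048,576 = 81.158 MiB

81.158 MiB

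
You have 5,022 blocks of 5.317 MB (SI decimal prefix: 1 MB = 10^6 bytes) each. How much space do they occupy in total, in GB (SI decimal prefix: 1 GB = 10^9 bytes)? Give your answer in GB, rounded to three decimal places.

26.702 GB

Total = 5,022 × 5.317 MB = 26701.974 MB
= 26701.974 × 1,000,000 bytes = 26,701,974,000 bytes
1 GB = 1,000,000,000 bytes
26,701,974,000 / 1,000,000,000 = 26.702 GB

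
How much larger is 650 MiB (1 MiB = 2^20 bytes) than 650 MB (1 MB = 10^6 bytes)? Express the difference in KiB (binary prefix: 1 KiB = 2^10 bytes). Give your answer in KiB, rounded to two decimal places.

30,834.38 KiB

650 MiB = 650 × 1,048,576 = 681,574,400 bytes
650 MB = 650 × 1,000,000 = 650,000,000 bytes
difference = 31,574,400 bytes
31,574,400 / 1,024 = 30,834.38 KiB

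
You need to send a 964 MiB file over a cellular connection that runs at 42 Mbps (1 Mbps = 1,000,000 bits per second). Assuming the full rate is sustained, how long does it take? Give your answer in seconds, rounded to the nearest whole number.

964 MiB = 1,010,827,264 bytes = 8,086,618,112 bits
42 Mbps = 42,000,000 bits/s
time = 8,086,618,112 / 42,000,000 = 193 s

193 seconds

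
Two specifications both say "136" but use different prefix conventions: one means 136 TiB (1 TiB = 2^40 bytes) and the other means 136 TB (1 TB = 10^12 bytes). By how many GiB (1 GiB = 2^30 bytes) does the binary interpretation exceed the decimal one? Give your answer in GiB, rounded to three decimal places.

136 TiB = 136 × 1,099,511,627,776 = 149,533,581,377,536 bytes
136 TB = 136 × 1,000,000,000,000 = 136,000,000,000,000 bytes
difference = 13,533,581,377,536 bytes
13,533,581,377,536 / 1,073,741,824 = 12,604.130 GiB

12,604.130 GiB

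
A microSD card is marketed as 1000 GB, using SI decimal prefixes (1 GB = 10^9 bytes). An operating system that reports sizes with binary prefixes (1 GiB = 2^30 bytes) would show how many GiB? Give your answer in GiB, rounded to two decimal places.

931.32 GiB

1000 GB = 1000 × 10^9 bytes = 1,000,000,000,000 bytes
1 GiB = 2^30 bytes = 1,073,741,824 bytes
1,000,000,000,000 / 1,073,741,824 = 931.32 GiB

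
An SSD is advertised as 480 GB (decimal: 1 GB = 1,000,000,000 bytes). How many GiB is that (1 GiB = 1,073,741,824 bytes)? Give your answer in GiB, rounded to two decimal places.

447.03 GiB

480 GB = 480 × 10^9 bytes = 480,000,000,000 bytes
1 GiB = 1,073,741,824 bytes
480,000,000,000 / 1,073,741,824 = 447.03 GiB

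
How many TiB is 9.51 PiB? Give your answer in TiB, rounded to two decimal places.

9.51 PiB = 9.51 × 2^50 bytes = 10,707,308,114,073,354.24 bytes
1 TiB = 2^40 bytes = 1,099,511,627,776 bytes
10,707,308,114,073,354.24 / 1,099,511,627,776 = 9,738.24 TiB

9,738.24 TiB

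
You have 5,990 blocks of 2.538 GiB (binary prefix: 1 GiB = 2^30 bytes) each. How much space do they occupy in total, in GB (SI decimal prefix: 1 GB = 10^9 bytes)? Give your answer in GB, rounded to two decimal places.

16,323.69 GB

Total = 5,990 × 2.538 GiB = 15202.62 GiB
= 15202.62 × 1,073,741,824 bytes = 16,323,688,928,378.88 bytes
1 GB = 1,000,000,000 bytes
16,323,688,928,378.88 / 1,000,000,000 = 16,323.69 GB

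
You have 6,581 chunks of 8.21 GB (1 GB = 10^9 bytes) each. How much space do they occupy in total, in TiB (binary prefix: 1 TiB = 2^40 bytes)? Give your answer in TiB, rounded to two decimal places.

Total = 6,581 × 8.21 GB = 54030.01 GB
= 54030.01 × 1,000,000,000 bytes = 54,030,010,000,000 bytes
1 TiB = 1,099,511,627,776 bytes
54,030,010,000,000 / 1,099,511,627,776 = 49.14 TiB

49.14 TiB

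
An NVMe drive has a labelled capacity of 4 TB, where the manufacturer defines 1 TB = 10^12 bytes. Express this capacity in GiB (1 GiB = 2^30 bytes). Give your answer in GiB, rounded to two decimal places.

3,725.29 GiB

4 TB = 4 × 10^12 bytes = 4,000,000,000,000 bytes
1 GiB = 2^30 bytes = 1,073,741,824 bytes
4,000,000,000,000 / 1,073,741,824 = 3,725.29 GiB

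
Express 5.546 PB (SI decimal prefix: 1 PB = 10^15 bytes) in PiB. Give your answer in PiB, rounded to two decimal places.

4.93 PiB

5.546 PB = 5.546 × 10^15 bytes = 5,546,000,000,000,000 bytes
1 PiB = 1,125,899,906,842,624 bytes
5,546,000,000,000,000 / 1,125,899,906,842,624 = 4.93 PiB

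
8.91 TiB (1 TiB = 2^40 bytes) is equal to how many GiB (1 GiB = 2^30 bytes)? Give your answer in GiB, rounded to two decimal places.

9,123.84 GiB

8.91 TiB × 1,099,511,627,776 bytes/TiB = 9,796,648,603,484.16 bytes
1 GiB = 2^30 bytes = 1,073,741,824 bytes
9,796,648,603,484.16 / 1,073,741,824 = 9,123.84 GiB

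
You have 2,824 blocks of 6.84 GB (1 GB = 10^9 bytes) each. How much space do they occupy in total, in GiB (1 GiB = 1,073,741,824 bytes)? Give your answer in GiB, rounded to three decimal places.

Total = 2,824 × 6.84 GB = 19316.16 GB
= 19316.16 × 1,000,000,000 bytes = 19,316,160,000,000 bytes
1 GiB = 1,073,741,824 bytes
19,316,160,000,000 / 1,073,741,824 = 17,989.576 GiB

17,989.576 GiB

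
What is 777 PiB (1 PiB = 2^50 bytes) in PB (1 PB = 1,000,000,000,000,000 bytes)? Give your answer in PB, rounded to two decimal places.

777 PiB = 777 × 2^50 bytes = 874,824,227,616,718,848 bytes
1 PB = 1,000,000,000,000,000 bytes
874,824,227,616,718,848 / 1,000,000,000,000,000 = 874.82 PB

874.82 PB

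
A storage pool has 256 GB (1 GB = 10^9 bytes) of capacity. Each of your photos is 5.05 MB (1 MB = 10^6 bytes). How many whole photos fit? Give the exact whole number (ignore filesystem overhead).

50,693

Capacity: 256 GB = 256,000,000,000 bytes
Per item: 5.05 MB = 5,050,000 bytes
⌊256,000,000,000 / 5,050,000⌋ = 50,693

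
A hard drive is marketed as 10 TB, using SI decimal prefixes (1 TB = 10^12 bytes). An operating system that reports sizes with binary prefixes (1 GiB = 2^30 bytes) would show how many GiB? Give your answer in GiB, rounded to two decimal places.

9,313.23 GiB

10 TB = 10 × 10^12 bytes = 10,000,000,000,000 bytes
1 GiB = 2^30 bytes = 1,073,741,824 bytes
10,000,000,000,000 / 1,073,741,824 = 9,313.23 GiB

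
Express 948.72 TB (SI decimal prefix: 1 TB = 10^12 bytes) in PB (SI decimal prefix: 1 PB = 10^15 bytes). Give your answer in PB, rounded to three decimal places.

0.949 PB

948.72 TB × 1,000,000,000,000 bytes/TB = 948,720,000,000,000 bytes
1 PB = 10^15 bytes = 1,000,000,000,000,000 bytes
948,720,000,000,000 / 1,000,000,000,000,000 = 0.949 PB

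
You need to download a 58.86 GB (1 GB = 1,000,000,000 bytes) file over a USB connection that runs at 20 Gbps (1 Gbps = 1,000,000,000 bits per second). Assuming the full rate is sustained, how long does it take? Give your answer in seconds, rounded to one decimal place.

23.5 seconds

58.86 GB = 58,860,000,000 bytes = 470,880,000,000 bits
20 Gbps = 20,000,000,000 bits/s
time = 470,880,000,000 / 20,000,000,000 = 23.5 s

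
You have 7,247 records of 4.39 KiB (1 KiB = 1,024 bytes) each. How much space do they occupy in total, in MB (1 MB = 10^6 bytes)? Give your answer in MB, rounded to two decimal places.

Total = 7,247 × 4.39 KiB = 31814.33 KiB
= 31814.33 × 1,024 bytes = 32,577,873.92 bytes
1 MB = 1,000,000 bytes
32,577,873.92 / 1,000,000 = 32.58 MB

32.58 MB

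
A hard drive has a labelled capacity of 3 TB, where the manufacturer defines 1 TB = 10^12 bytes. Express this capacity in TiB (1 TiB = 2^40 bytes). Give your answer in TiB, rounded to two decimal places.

3 TB × 1,000,000,000,000 bytes/TB = 3,000,000,000,000 bytes
1 TiB = 1,099,511,627,776 bytes
3,000,000,000,000 / 1,099,511,627,776 = 2.73 TiB

2.73 TiB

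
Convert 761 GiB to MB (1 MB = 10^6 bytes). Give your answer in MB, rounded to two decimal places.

817,117.53 MB

761 GiB × 1,073,741,824 bytes/GiB = 817,117,528,064 bytes
1 MB = 10^6 bytes = 1,000,000 bytes
817,117,528,064 / 1,000,000 = 817,117.53 MB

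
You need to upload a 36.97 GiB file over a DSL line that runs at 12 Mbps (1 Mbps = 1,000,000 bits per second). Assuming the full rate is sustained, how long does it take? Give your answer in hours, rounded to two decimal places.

7.35 hours

36.97 GiB = 39,696,235,233.28 bytes = 317,569,881,866.24 bits
12 Mbps = 12,000,000 bits/s
time = 317,569,881,866.24 / 12,000,000 = 26,464.1568 s
26,464.1568 s / 3600 = 7.35 hours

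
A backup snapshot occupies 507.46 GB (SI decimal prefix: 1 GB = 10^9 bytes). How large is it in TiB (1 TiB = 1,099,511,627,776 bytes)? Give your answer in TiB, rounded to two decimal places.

507.46 GB = 507.46 × 10^9 bytes = 507,460,000,000 bytes
1 TiB = 1,099,511,627,776 bytes
507,460,000,000 / 1,099,511,627,776 = 0.46 TiB

0.46 TiB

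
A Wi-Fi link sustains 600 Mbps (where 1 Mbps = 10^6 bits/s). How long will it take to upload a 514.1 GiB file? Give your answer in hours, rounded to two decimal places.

514.1 GiB = 552,010,671,718.4 bytes = 4,416,085,373,747.2 bits
600 Mbps = 600,000,000 bits/s
time = 4,416,085,373,747.2 / 600,000,000 = 7,360.1423 s
7,360.1423 s / 3600 = 2.04 hours

2.04 hours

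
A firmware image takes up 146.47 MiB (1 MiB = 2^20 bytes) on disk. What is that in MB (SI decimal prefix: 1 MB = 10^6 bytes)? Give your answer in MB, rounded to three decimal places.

153.585 MB

146.47 MiB × 1,048,576 bytes/MiB = 153,584,926.72 bytes
1 MB = 10^6 bytes = 1,000,000 bytes
153,584,926.72 / 1,000,000 = 153.585 MB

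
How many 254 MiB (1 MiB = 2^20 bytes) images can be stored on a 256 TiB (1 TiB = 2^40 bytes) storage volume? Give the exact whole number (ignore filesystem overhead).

Capacity: 256 TiB = 281,474,976,710,656 bytes
Per item: 254 MiB = 266,338,304 bytes
⌊281,474,976,710,656 / 266,338,304⌋ = 1,056,832

1,056,832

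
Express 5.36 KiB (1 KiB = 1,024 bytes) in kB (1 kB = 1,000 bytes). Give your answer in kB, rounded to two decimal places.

5.49 kB

5.36 KiB × 1,024 bytes/KiB = 5,488.64 bytes
1 kB = 1,000 bytes
5,488.64 / 1,000 = 5.49 kB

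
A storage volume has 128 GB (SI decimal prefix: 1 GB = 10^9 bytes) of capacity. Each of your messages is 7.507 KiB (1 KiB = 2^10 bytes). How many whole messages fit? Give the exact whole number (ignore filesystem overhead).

Capacity: 128 GB = 128,000,000,000 bytes
Per item: 7.507 KiB = 7,687.168 bytes
⌊128,000,000,000 / 7,687.168⌋ = 16,651,125

16,651,125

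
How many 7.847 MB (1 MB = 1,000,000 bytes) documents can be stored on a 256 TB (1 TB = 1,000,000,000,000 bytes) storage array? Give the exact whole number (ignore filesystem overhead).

Capacity: 256 TB = 256,000,000,000,000 bytes
Per item: 7.847 MB = 7,847,000 bytes
⌊256,000,000,000,000 / 7,847,000⌋ = 32,623,932

32,623,932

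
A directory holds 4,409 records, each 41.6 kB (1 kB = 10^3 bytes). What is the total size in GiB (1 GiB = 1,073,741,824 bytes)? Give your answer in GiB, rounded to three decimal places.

Total = 4,409 × 41.6 kB = 183414.4 kB
= 183414.4 × 1,000 bytes = 183,414,400 bytes
1 GiB = 1,073,741,824 bytes
183,414,400 / 1,073,741,824 = 0.171 GiB

0.171 GiB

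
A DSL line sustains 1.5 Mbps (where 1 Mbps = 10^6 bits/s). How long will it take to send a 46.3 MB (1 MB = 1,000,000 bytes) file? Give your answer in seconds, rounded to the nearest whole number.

46.3 MB = 46,300,000 bytes = 370,400,000 bits
1.5 Mbps = 1,500,000 bits/s
time = 370,400,000 / 1,500,000 = 247 s

247 seconds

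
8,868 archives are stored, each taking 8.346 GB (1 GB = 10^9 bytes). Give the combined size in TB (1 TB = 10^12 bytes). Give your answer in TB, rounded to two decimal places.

74.01 TB

Total = 8,868 × 8.346 GB = 74012.328 GB
= 74012.328 × 1,000,000,000 bytes = 74,012,328,000,000 bytes
1 TB = 1,000,000,000,000 bytes
74,012,328,000,000 / 1,000,000,000,000 = 74.01 TB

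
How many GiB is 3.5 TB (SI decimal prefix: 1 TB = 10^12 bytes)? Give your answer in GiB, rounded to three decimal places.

3,259.629 GiB

3.5 TB × 1,000,000,000,000 bytes/TB = 3,500,000,000,000 bytes
1 GiB = 1,073,741,824 bytes
3,500,000,000,000 / 1,073,741,824 = 3,259.629 GiB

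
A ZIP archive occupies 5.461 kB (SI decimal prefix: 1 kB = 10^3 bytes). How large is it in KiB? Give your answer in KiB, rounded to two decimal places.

5.33 KiB

5.461 kB = 5.461 × 10^3 bytes = 5,461 bytes
1 KiB = 2^10 bytes = 1,024 bytes
5,461 / 1,024 = 5.33 KiB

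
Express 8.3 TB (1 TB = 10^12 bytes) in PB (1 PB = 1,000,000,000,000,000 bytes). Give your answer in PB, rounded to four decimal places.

8.3 TB × 1,000,000,000,000 bytes/TB = 8,300,000,000,000 bytes
1 PB = 1,000,000,000,000,000 bytes
8,300,000,000,000 / 1,000,000,000,000,000 = 0.0083 PB

0.0083 PB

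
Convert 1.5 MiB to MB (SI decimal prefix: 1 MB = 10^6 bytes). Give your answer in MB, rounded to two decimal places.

1.57 MB

1.5 MiB × 1,048,576 bytes/MiB = 1,572,864 bytes
1 MB = 1,000,000 bytes
1,572,864 / 1,000,000 = 1.57 MB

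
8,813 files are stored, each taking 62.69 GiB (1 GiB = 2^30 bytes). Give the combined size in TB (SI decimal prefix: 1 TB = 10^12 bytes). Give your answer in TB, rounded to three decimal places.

Total = 8,813 × 62.69 GiB = 552486.97 GiB
= 552486.97 × 1,073,741,824 bytes = 593,228,366,904,033.28 bytes
1 TB = 1,000,000,000,000 bytes
593,228,366,904,033.28 / 1,000,000,000,000 = 593.228 TB

593.228 TB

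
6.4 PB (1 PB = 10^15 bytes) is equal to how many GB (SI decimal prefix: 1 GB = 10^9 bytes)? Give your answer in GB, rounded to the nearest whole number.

6.4 PB × 1,000,000,000,000,000 bytes/PB = 6,400,000,000,000,000 bytes
1 GB = 10^9 bytes = 1,000,000,000 bytes
6,400,000,000,000,000 / 1,000,000,000 = 6,400,000 GB

6,400,000 GB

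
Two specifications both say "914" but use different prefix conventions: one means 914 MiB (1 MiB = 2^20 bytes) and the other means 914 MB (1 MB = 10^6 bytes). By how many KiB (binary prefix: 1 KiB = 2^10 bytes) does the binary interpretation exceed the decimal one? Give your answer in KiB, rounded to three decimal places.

43,357.875 KiB

914 MiB = 914 × 1,048,576 = 958,398,464 bytes
914 MB = 914 × 1,000,000 = 914,000,000 bytes
difference = 44,398,464 bytes
44,398,464 / 1,024 = 43,357.875 KiB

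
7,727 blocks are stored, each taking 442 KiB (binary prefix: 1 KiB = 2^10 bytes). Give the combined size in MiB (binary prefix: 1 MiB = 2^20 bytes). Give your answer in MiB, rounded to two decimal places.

Total = 7,727 × 442 KiB = 3,415,334 KiB
= 3,415,334 × 1,024 bytes = 3,497,302,016 bytes
1 MiB = 1,048,576 bytes
3,497,302,016 / 1,048,576 = 3,335.29 MiB

3,335.29 MiB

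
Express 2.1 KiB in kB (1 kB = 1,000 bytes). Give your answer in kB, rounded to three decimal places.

2.1 KiB × 1,024 bytes/KiB = 2,150.4 bytes
1 kB = 10^3 bytes = 1,000 bytes
2,150.4 / 1,000 = 2.150 kB

2.150 kB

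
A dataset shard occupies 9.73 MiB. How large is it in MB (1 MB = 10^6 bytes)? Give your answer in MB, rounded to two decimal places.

10.20 MB

9.73 MiB × 1,048,576 bytes/MiB = 10,202,644.48 bytes
1 MB = 1,000,000 bytes
10,202,644.48 / 1,000,000 = 10.20 MB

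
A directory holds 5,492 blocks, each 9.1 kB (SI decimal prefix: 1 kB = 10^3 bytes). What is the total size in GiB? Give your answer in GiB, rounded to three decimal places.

0.047 GiB

Total = 5,492 × 9.1 kB = 49977.2 kB
= 49977.2 × 1,000 bytes = 49,977,200 bytes
1 GiB = 1,073,741,824 bytes
49,977,200 / 1,073,741,824 = 0.047 GiB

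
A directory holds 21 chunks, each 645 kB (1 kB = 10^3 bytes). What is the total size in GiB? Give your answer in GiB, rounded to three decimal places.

0.013 GiB

Total = 21 × 645 kB = 13,545 kB
= 13,545 × 1,000 bytes = 13,545,000 bytes
1 GiB = 1,073,741,824 bytes
13,545,000 / 1,073,741,824 = 0.013 GiB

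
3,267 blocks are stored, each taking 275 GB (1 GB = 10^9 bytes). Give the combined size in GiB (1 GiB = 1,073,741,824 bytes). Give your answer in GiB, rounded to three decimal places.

Total = 3,267 × 275 GB = 898,425 GB
= 898,425 × 1,000,000,000 bytes = 898,425,000,000,000 bytes
1 GiB = 1,073,741,824 bytes
898,425,000,000,000 / 1,073,741,824 = 836,723.484 GiB

836,723.484 GiB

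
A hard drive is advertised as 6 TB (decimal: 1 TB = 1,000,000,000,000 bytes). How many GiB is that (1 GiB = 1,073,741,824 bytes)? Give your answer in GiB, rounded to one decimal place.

6 TB × 1,000,000,000,000 bytes/TB = 6,000,000,000,000 bytes
1 GiB = 1,073,741,824 bytes
6,000,000,000,000 / 1,073,741,824 = 5,587.9 GiB

5,587.9 GiB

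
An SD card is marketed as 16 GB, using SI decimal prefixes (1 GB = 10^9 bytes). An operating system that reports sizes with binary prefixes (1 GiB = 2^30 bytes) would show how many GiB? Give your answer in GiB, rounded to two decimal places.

14.90 GiB

16 GB × 1,000,000,000 bytes/GB = 16,000,000,000 bytes
1 GiB = 2^30 bytes = 1,073,741,824 bytes
16,000,000,000 / 1,073,741,824 = 14.90 GiB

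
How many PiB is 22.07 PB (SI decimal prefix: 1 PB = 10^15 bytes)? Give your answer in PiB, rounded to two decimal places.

19.60 PiB

22.07 PB = 22.07 × 10^15 bytes = 22,070,000,000,000,000 bytes
1 PiB = 2^50 bytes = 1,125,899,906,842,624 bytes
22,070,000,000,000,000 / 1,125,899,906,842,624 = 19.60 PiB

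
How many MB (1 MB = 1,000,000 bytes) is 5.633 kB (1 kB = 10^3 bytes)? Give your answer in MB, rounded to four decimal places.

5.633 kB × 1,000 bytes/kB = 5,633 bytes
1 MB = 10^6 bytes = 1,000,000 bytes
5,633 / 1,000,000 = 0.0056 MB

0.0056 MB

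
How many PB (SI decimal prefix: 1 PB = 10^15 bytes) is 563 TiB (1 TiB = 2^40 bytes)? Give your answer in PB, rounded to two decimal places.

0.62 PB

563 TiB = 563 × 2^40 bytes = 619,025,046,437,888 bytes
1 PB = 10^15 bytes = 1,000,000,000,000,000 bytes
619,025,046,437,888 / 1,000,000,000,000,000 = 0.62 PB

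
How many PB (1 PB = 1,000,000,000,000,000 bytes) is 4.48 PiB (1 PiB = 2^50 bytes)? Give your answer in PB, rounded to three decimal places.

5.044 PB

4.48 PiB = 4.48 × 2^50 bytes = 5,044,031,582,654,955.52 bytes
1 PB = 1,000,000,000,000,000 bytes
5,044,031,582,654,955.52 / 1,000,000,000,000,000 = 5.044 PB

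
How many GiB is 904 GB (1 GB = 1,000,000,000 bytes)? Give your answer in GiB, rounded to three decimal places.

904 GB = 904 × 10^9 bytes = 904,000,000,000 bytes
1 GiB = 2^30 bytes = 1,073,741,824 bytes
904,000,000,000 / 1,073,741,824 = 841.916 GiB

841.916 GiB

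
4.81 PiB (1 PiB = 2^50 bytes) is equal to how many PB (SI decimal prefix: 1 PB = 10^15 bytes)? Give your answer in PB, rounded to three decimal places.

5.416 PB

4.81 PiB = 4.81 × 2^50 bytes = 5,415,578,551,913,021.44 bytes
1 PB = 10^15 bytes = 1,000,000,000,000,000 bytes
5,415,578,551,913,021.44 / 1,000,000,000,000,000 = 5.416 PB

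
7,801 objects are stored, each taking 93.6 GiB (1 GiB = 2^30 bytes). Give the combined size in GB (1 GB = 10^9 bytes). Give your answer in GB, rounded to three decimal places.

Total = 7,801 × 93.6 GiB = 730173.6 GiB
= 730173.6 × 1,073,741,824 bytes = 784,017,933,100,646.4 bytes
1 GB = 1,000,000,000 bytes
784,017,933,100,646.4 / 1,000,000,000 = 784,017.933 GB

784,017.933 GB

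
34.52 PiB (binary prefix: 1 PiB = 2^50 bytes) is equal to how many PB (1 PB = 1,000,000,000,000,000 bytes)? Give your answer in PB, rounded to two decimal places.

38.87 PB

34.52 PiB = 34.52 × 2^50 bytes = 38,866,064,784,207,380.48 bytes
1 PB = 1,000,000,000,000,000 bytes
38,866,064,784,207,380.48 / 1,000,000,000,000,000 = 38.87 PB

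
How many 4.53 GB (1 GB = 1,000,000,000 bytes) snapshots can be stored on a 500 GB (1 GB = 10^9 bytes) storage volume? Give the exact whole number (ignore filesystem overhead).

110

Capacity: 500 GB = 500,000,000,000 bytes
Per item: 4.53 GB = 4,530,000,000 bytes
⌊500,000,000,000 / 4,530,000,000⌋ = 110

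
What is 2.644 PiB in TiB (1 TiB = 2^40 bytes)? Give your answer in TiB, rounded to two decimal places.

2,707.46 TiB

2.644 PiB × 1,125,899,906,842,624 bytes/PiB = 2,976,879,353,691,897.856 bytes
1 TiB = 1,099,511,627,776 bytes
2,976,879,353,691,897.856 / 1,099,511,627,776 = 2,707.46 TiB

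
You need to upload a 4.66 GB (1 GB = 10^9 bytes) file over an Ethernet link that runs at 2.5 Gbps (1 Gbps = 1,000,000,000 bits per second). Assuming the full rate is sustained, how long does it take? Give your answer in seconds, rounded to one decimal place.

14.9 seconds

4.66 GB = 4,660,000,000 bytes = 37,280,000,000 bits
2.5 Gbps = 2,500,000,000 bits/s
time = 37,280,000,000 / 2,500,000,000 = 14.9 s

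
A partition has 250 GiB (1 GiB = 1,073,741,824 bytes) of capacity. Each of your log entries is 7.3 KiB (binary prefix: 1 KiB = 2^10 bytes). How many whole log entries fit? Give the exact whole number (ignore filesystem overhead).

35,910,136

Capacity: 250 GiB = 268,435,456,000 bytes
Per item: 7.3 KiB = 7,475.2 bytes
⌊268,435,456,000 / 7,475.2⌋ = 35,910,136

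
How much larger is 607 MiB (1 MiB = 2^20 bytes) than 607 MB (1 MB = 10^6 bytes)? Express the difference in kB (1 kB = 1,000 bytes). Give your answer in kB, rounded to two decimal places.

607 MiB = 607 × 1,048,576 = 636,485,632 bytes
607 MB = 607 × 1,000,000 = 607,000,000 bytes
difference = 29,485,632 bytes
29,485,632 / 1,000 = 29,485.63 kB

29,485.63 kB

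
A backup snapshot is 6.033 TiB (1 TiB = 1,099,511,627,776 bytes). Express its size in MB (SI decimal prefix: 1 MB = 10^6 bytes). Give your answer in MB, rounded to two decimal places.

6,633,353.65 MB

6.033 TiB = 6.033 × 2^40 bytes = 6,633,353,650,372.608 bytes
1 MB = 10^6 bytes = 1,000,000 bytes
6,633,353,650,372.608 / 1,000,000 = 6,633,353.65 MB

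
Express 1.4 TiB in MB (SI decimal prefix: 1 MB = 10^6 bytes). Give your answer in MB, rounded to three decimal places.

1.4 TiB × 1,099,511,627,776 bytes/TiB = 1,539,316,278,886.4 bytes
1 MB = 1,000,000 bytes
1,539,316,278,886.4 / 1,000,000 = 1,539,316.279 MB

1,539,316.279 MB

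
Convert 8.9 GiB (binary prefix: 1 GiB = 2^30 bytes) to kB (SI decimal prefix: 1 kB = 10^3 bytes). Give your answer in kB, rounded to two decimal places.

9,556,302.23 kB

8.9 GiB = 8.9 × 2^30 bytes = 9,556,302,233.6 bytes
1 kB = 1,000 bytes
9,556,302,233.6 / 1,000 = 9,556,302.23 kB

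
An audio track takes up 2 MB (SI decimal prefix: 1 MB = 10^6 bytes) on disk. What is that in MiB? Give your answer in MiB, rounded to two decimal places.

2 MB = 2 × 10^6 bytes = 2,000,000 bytes
1 MiB = 2^20 bytes = 1,048,576 bytes
2,000,000 / 1,048,576 = 1.91 MiB

1.91 MiB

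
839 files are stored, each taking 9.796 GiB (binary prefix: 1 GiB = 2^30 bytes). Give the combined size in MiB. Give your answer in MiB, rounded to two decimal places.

8,416,096.26 MiB

Total = 839 × 9.796 GiB = 8218.844 GiB
= 8218.844 × 1,073,741,824 bytes = 8,824,916,547,731.456 bytes
1 MiB = 1,048,576 bytes
8,824,916,547,731.456 / 1,048,576 = 8,416,096.26 MiB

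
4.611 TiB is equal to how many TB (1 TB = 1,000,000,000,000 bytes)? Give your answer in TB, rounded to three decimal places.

4.611 TiB × 1,099,511,627,776 bytes/TiB = 5,069,848,115,675.136 bytes
1 TB = 10^12 bytes = 1,000,000,000,000 bytes
5,069,848,115,675.136 / 1,000,000,000,000 = 5.070 TB

5.070 TB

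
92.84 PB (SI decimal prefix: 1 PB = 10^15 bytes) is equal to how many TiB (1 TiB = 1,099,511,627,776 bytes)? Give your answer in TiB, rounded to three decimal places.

84,437.488 TiB

92.84 PB = 92.84 × 10^15 bytes = 92,840,000,000,000,000 bytes
1 TiB = 2^40 bytes = 1,099,511,627,776 bytes
92,840,000,000,000,000 / 1,099,511,627,776 = 84,437.488 TiB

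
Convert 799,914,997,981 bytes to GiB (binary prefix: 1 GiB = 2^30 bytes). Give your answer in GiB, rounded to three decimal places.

744.979 GiB

799,914,997,981 bytes given.
1 GiB = 1,073,741,824 bytes
799,914,997,981 / 1,073,741,824 = 744.979 GiB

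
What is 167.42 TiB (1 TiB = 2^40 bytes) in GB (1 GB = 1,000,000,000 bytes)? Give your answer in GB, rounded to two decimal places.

184,080.24 GB

167.42 TiB × 1,099,511,627,776 bytes/TiB = 184,080,236,722,257.92 bytes
1 GB = 10^9 bytes = 1,000,000,000 bytes
184,080,236,722,257.92 / 1,000,000,000 = 184,080.24 GB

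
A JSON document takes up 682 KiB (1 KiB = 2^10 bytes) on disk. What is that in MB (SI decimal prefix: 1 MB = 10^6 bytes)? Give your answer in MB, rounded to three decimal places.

682 KiB × 1,024 bytes/KiB = 698,368 bytes
1 MB = 1,000,000 bytes
698,368 / 1,000,000 = 0.698 MB

0.698 MB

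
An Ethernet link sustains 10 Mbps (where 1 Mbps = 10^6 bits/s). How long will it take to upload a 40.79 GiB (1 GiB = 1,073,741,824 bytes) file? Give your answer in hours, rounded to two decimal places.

9.73 hours

40.79 GiB = 43,797,929,000.96 bytes = 350,383,432,007.68 bits
10 Mbps = 10,000,000 bits/s
time = 350,383,432,007.68 / 10,000,000 = 35,038.3432 s
35,038.3432 s / 3600 = 9.73 hours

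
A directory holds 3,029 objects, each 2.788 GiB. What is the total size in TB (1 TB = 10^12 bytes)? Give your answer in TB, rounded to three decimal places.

Total = 3,029 × 2.788 GiB = 8444.852 GiB
= 8444.852 × 1,073,741,824 bytes = 9,067,590,789,890.048 bytes
1 TB = 1,000,000,000,000 bytes
9,067,590,789,890.048 / 1,000,000,000,000 = 9.068 TB

9.068 TB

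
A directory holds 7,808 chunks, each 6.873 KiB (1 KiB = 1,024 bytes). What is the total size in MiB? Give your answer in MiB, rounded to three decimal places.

Total = 7,808 × 6.873 KiB = 53664.384 KiB
= 53664.384 × 1,024 bytes = 54,952,329.216 bytes
1 MiB = 1,048,576 bytes
54,952,329.216 / 1,048,576 = 52.407 MiB

52.407 MiB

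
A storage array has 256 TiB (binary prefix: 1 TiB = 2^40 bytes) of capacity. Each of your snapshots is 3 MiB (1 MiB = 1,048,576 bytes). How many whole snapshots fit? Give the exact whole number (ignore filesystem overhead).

89,478,485

Capacity: 256 TiB = 281,474,976,710,656 bytes
Per item: 3 MiB = 3,145,728 bytes
⌊281,474,976,710,656 / 3,145,728⌋ = 89,478,485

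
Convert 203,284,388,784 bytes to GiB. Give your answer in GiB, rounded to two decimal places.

203,284,388,784 bytes given.
1 GiB = 2^30 bytes = 1,073,741,824 bytes
203,284,388,784 / 1,073,741,824 = 189.32 GiB

189.32 GiB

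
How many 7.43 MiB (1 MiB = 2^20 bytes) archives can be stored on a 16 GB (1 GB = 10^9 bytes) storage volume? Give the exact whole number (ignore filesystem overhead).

2,053

Capacity: 16 GB = 16,000,000,000 bytes
Per item: 7.43 MiB = 7,790,919.68 bytes
⌊16,000,000,000 / 7,790,919.68⌋ = 2,053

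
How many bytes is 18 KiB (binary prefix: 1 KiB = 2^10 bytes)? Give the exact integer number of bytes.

18,432 bytes

18 × 1,024 = 18,432 bytes  (1 KiB = 2^10 bytes)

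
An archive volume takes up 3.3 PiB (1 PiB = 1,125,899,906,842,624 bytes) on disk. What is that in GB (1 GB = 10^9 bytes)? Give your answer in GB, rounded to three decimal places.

3.3 PiB = 3.3 × 2^50 bytes = 3,715,469,692,580,659.2 bytes
1 GB = 10^9 bytes = 1,000,000,000 bytes
3,715,469,692,580,659.2 / 1,000,000,000 = 3,715,469.693 GB

3,715,469.693 GB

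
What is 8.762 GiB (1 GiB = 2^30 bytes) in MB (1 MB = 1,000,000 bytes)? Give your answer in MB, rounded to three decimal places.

9,408.126 MB

8.762 GiB = 8.762 × 2^30 bytes = 9,408,125,861.888 bytes
1 MB = 10^6 bytes = 1,000,000 bytes
9,408,125,861.888 / 1,000,000 = 9,408.126 MB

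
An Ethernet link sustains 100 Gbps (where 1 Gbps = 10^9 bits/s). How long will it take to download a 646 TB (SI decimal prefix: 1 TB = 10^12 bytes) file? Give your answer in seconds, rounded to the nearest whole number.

51,680 seconds

646 TB = 646,000,000,000,000 bytes = 5,168,000,000,000,000 bits
100 Gbps = 100,000,000,000 bits/s
time = 5,168,000,000,000,000 / 100,000,000,000 = 51,680 s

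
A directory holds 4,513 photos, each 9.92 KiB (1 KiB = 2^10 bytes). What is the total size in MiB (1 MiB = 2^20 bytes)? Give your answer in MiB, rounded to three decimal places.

Total = 4,513 × 9.92 KiB = 44768.96 KiB
= 44768.96 × 1,024 bytes = 45,843,415.04 bytes
1 MiB = 1,048,576 bytes
45,843,415.04 / 1,048,576 = 43.720 MiB

43.720 MiB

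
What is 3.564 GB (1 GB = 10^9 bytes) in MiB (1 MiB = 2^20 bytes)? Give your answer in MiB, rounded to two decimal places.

3.564 GB = 3.564 × 10^9 bytes = 3,564,000,000 bytes
1 MiB = 1,048,576 bytes
3,564,000,000 / 1,048,576 = 3,398.90 MiB

3,398.90 MiB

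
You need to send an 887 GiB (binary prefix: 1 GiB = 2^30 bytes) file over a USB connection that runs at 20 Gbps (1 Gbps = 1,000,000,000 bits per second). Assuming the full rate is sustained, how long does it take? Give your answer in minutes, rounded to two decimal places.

6.35 minutes

887 GiB = 952,408,997,888 bytes = 7,619,271,983,104 bits
20 Gbps = 20,000,000,000 bits/s
time = 7,619,271,983,104 / 20,000,000,000 = 380.964 s
380.964 s / 60 = 6.35 minutes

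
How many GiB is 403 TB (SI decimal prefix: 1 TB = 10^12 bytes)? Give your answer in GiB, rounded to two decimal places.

375,323.00 GiB

403 TB = 403 × 10^12 bytes = 403,000,000,000,000 bytes
1 GiB = 2^30 bytes = 1,073,741,824 bytes
403,000,000,000,000 / 1,073,741,824 = 375,323.00 GiB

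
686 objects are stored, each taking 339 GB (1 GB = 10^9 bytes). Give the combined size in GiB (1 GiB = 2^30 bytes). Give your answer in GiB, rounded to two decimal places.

Total = 686 × 339 GB = 232,554 GB
= 232,554 × 1,000,000,000 bytes = 232,554,000,000,000 bytes
1 GiB = 1,073,741,824 bytes
232,554,000,000,000 / 1,073,741,824 = 216,582.79 GiB

216,582.79 GiB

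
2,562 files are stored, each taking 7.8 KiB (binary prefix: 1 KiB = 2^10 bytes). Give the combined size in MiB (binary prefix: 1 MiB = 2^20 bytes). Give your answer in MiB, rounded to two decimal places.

Total = 2,562 × 7.8 KiB = 19983.6 KiB
= 19983.6 × 1,024 bytes = 20,463,206.4 bytes
1 MiB = 1,048,576 bytes
20,463,206.4 / 1,048,576 = 19.52 MiB

19.52 MiB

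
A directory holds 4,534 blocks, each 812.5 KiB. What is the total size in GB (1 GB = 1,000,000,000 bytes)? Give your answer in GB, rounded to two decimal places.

3.77 GB

Total = 4,534 × 812.5 KiB = 3,683,875 KiB
= 3,683,875 × 1,024 bytes = 3,772,288,000 bytes
1 GB = 1,000,000,000 bytes
3,772,288,000 / 1,000,000,000 = 3.77 GB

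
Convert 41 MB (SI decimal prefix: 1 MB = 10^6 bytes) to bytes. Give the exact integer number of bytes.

41,000,000 bytes

41 × 1,000,000 = 41,000,000 bytes  (1 MB = 10^6 bytes)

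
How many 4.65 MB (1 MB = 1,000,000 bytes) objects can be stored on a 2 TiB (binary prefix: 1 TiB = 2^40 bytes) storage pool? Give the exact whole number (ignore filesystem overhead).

Capacity: 2 TiB = 2,199,023,255,552 bytes
Per item: 4.65 MB = 4,650,000 bytes
⌊2,199,023,255,552 / 4,650,000⌋ = 472,908

472,908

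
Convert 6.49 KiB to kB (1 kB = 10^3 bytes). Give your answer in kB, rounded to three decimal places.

6.49 KiB = 6.49 × 2^10 bytes = 6,645.76 bytes
1 kB = 10^3 bytes = 1,000 bytes
6,645.76 / 1,000 = 6.646 kB

6.646 kB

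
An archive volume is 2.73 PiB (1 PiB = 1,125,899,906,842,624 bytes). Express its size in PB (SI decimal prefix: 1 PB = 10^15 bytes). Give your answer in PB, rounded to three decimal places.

3.074 PB

2.73 PiB = 2.73 × 2^50 bytes = 3,073,706,745,680,363.52 bytes
1 PB = 1,000,000,000,000,000 bytes
3,073,706,745,680,363.52 / 1,000,000,000,000,000 = 3.074 PB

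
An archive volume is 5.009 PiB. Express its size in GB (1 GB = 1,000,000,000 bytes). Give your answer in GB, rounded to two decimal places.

5,639,632.63 GB

5.009 PiB × 1,125,899,906,842,624 bytes/PiB = 5,639,632,633,374,703.616 bytes
1 GB = 10^9 bytes = 1,000,000,000 bytes
5,639,632,633,374,703.616 / 1,000,000,000 = 5,639,632.63 GB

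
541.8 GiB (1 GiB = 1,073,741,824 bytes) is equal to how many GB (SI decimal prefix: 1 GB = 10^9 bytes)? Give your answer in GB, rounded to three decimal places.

581.753 GB

541.8 GiB = 541.8 × 2^30 bytes = 581,753,320,243.2 bytes
1 GB = 1,000,000,000 bytes
581,753,320,243.2 / 1,000,000,000 = 581.753 GB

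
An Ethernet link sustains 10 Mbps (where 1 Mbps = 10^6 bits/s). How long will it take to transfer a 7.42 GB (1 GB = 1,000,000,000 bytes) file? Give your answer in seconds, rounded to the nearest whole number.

7.42 GB = 7,420,000,000 bytes = 59,360,000,000 bits
10 Mbps = 10,000,000 bits/s
time = 59,360,000,000 / 10,000,000 = 5,936 s

5,936 seconds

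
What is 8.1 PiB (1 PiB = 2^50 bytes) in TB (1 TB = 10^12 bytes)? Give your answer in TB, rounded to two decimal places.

9,119.79 TB

8.1 PiB = 8.1 × 2^50 bytes = 9,119,789,245,425,254.4 bytes
1 TB = 1,000,000,000,000 bytes
9,119,789,245,425,254.4 / 1,000,000,000,000 = 9,119.79 TB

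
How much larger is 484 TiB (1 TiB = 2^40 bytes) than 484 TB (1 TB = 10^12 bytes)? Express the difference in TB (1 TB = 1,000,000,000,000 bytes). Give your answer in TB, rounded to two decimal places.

48.16 TB

484 TiB = 484 × 1,099,511,627,776 = 532,163,627,843,584 bytes
484 TB = 484 × 1,000,000,000,000 = 484,000,000,000,000 bytes
difference = 48,163,627,843,584 bytes
48,163,627,843,584 / 1,000,000,000,000 = 48.16 TB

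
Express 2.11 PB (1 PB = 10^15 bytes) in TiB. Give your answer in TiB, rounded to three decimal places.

1,919.034 TiB

2.11 PB × 1,000,000,000,000,000 bytes/PB = 2,110,000,000,000,000 bytes
1 TiB = 2^40 bytes = 1,099,511,627,776 bytes
2,110,000,000,000,000 / 1,099,511,627,776 = 1,919.034 TiB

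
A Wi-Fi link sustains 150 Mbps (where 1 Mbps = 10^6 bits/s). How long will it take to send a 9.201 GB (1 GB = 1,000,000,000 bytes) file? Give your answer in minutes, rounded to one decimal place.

8.2 minutes

9.201 GB = 9,201,000,000 bytes = 73,608,000,000 bits
150 Mbps = 150,000,000 bits/s
time = 73,608,000,000 / 150,000,000 = 490.72 s
490.72 s / 60 = 8.2 minutes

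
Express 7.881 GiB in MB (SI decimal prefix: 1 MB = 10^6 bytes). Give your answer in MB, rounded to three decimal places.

7.881 GiB = 7.881 × 2^30 bytes = 8,462,159,314.944 bytes
1 MB = 10^6 bytes = 1,000,000 bytes
8,462,159,314.944 / 1,000,000 = 8,462.159 MB

8,462.159 MB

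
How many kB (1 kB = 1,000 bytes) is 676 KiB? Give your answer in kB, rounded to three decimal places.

676 KiB × 1,024 bytes/KiB = 692,224 bytes
1 kB = 1,000 bytes
692,224 / 1,000 = 692.224 kB

692.224 kB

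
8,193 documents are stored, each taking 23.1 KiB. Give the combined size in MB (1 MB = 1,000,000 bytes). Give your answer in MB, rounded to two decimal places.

Total = 8,193 × 23.1 KiB = 189258.3 KiB
= 189258.3 × 1,024 bytes = 193,800,499.2 bytes
1 MB = 1,000,000 bytes
193,800,499.2 / 1,000,000 = 193.80 MB

193.80 MB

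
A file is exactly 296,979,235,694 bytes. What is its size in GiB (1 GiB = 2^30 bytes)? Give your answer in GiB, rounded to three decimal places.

276.583 GiB

296,979,235,694 bytes given.
1 GiB = 1,073,741,824 bytes
296,979,235,694 / 1,073,741,824 = 276.583 GiB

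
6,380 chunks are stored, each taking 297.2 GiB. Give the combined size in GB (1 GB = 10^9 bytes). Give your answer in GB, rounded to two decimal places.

2,035,960.53 GB

Total = 6,380 × 297.2 GiB = 1,896,136 GiB
= 1,896,136 × 1,073,741,824 bytes = 2,035,960,527,192,064 bytes
1 GB = 1,000,000,000 bytes
2,035,960,527,192,064 / 1,000,000,000 = 2,035,960.53 GB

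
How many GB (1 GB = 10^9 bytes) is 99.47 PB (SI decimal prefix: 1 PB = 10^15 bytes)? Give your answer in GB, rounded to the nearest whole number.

99,470,000 GB

99.47 PB = 99.47 × 10^15 bytes = 99,470,000,000,000,000 bytes
1 GB = 1,000,000,000 bytes
99,470,000,000,000,000 / 1,000,000,000 = 99,470,000 GB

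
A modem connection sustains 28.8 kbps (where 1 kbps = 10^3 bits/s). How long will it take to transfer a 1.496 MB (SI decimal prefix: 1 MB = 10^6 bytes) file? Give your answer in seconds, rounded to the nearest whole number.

416 seconds

1.496 MB = 1,496,000 bytes = 11,968,000 bits
28.8 kbps = 28,800 bits/s
time = 11,968,000 / 28,800 = 416 s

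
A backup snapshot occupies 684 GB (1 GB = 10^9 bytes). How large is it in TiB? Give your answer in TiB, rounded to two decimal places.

0.62 TiB

684 GB = 684 × 10^9 bytes = 684,000,000,000 bytes
1 TiB = 2^40 bytes = 1,099,511,627,776 bytes
684,000,000,000 / 1,099,511,627,776 = 0.62 TiB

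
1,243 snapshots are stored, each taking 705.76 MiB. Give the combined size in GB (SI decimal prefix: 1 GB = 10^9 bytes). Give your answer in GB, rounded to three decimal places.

919.873 GB

Total = 1,243 × 705.76 MiB = 877259.68 MiB
= 877259.68 × 1,048,576 bytes = 919,873,446,215.68 bytes
1 GB = 1,000,000,000 bytes
919,873,446,215.68 / 1,000,000,000 = 919.873 GB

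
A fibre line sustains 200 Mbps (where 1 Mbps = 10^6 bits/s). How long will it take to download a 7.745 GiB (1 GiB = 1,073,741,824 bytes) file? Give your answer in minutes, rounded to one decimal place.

5.5 minutes

7.745 GiB = 8,316,130,426.88 bytes = 66,529,043,415.04 bits
200 Mbps = 200,000,000 bits/s
time = 66,529,043,415.04 / 200,000,000 = 332.65 s
332.65 s / 60 = 5.5 minutes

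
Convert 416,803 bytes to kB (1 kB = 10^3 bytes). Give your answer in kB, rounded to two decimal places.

416,803 bytes given.
1 kB = 10^3 bytes = 1,000 bytes
416,803 / 1,000 = 416.80 kB

416.80 kB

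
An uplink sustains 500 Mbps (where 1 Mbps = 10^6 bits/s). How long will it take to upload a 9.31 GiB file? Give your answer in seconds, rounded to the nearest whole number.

9.31 GiB = 9,996,536,381.44 bytes = 79,972,291,051.52 bits
500 Mbps = 500,000,000 bits/s
time = 79,972,291,051.52 / 500,000,000 = 160 s

160 seconds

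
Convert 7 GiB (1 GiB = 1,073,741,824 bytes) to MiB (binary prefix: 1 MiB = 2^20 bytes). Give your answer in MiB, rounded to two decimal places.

7 GiB = 7 × 2^30 bytes = 7,516,192,768 bytes
1 MiB = 2^20 bytes = 1,048,576 bytes
7,516,192,768 / 1,048,576 = 7,168.00 MiB

7,168.00 MiB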